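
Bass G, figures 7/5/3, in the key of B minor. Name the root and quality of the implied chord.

G major seventh

The figures 7/5/3 indicate a seventh chord in root position.
In root position the bass is the root, so the root is G.
The chord tones are G, B, D, F#, giving G major seventh.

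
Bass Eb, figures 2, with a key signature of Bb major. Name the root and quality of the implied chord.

The figures 2 indicate a seventh chord in third inversion.
In third inversion the root lies a second above the bass: a second above Eb in Bb major is F.
The chord tones are Eb, F, A, C, giving F dominant seventh.

F dominant seventh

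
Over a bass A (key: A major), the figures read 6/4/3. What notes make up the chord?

A third above A in this key is C#.
A fourth above A in this key is D.
A sixth above A in this key is F#.
Together with the bass A, this spells D major seventh in second inversion.

A, C#, D, F#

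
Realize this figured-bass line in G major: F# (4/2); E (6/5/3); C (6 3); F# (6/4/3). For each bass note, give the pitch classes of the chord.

F#, G, B, D | E, G, B, C | C, E, A | F#, A, B, D

F# (6/4/2): F#, G, B, D.
E (6/5/3): E, G, B, C.
C (6/3): C, E, A.
F# (6/4/3): F#, A, B, D.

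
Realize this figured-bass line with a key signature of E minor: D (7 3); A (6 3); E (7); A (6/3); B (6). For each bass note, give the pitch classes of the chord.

D, F#, A, C | A, C, F# | E, G, B, D | A, C, F# | B, D, G

D (7/5/3): D, F#, A, C.
A (6/3): A, C, F#.
E (7/5/3): E, G, B, D.
A (6/3): A, C, F#.
B (6/3): B, D, G.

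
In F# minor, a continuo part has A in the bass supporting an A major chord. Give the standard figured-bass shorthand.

A is the root of A major, so the chord is in root position.
A triad in root position is figured 5/3, conventionally abbreviated (no figures — root-position triad).

no figures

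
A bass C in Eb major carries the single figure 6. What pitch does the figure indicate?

Ab

Counting 5 letter steps above C lands on A; in Eb major, that letter is Ab.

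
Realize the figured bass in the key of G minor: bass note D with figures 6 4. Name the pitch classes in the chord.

A fourth above D in this key is G.
A sixth above D in this key is Bb.
Together with the bass D, this spells G minor in second inversion.

D, G, Bb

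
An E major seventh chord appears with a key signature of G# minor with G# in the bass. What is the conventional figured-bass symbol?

6/5

G# is the third of E major seventh, so the chord is in first inversion.
A seventh chord in first inversion is figured 6/5/3, conventionally abbreviated 6/5.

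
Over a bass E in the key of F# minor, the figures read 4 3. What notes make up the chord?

The written figures 4 3 are shorthand for 6/4/3: the 6 is implied.
A third above E in this key is G#.
A fourth above E in this key is A.
A sixth above E in this key is C#.
Together with the bass E, this spells A major seventh in second inversion.

E, G#, A, C#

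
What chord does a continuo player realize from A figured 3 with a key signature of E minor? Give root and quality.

The figures 3 indicate a triad in root position.
In root position the bass is the root, so the root is A.
The chord tones are A, C, E, giving A minor.

A minor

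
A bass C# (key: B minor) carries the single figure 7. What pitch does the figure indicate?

B

Counting 6 letter steps above C# lands on B; in B minor, that letter is B.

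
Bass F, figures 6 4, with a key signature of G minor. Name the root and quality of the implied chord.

The figures 6 4 indicate a triad in second inversion.
In second inversion the root lies a fourth above the bass: a fourth above F in G minor is Bb.
The chord tones are F, Bb, D, giving Bb major.

Bb major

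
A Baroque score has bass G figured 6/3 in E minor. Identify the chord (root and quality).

The figures 6/3 indicate a triad in first inversion.
In first inversion the root lies a sixth above the bass: a sixth above G in E minor is E.
The chord tones are G, B, E, giving E minor.

E minor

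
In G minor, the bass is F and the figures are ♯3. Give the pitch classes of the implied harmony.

F, A#, C

The written figures ♯3 are shorthand for 5/3: the 5 is implied.
A third above F in this key is A, raised to A# by the sharp.
A fifth above F in this key is C.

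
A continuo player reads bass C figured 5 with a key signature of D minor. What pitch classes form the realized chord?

C, E, G

The written figures 5 are shorthand for 5/3: the 3 is implied.
A third above C in this key is E.
A fifth above C in this key is G.
Together with the bass C, this spells C major in root position.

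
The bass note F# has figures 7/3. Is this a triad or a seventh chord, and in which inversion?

seventh chord, root position

7/3 is shorthand for 7/5/3.
Intervals of 7/5/3 above the bass form a seventh chord; the bass is the root, so this is root position.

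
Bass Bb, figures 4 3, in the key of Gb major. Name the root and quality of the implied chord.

The figures 4 3 indicate a seventh chord in second inversion.
In second inversion the root lies a fourth above the bass: a fourth above Bb in Gb major is Eb.
The chord tones are Bb, Db, Eb, Gb, giving Eb minor seventh.

Eb minor seventh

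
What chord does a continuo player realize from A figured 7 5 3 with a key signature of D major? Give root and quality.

The figures 7 5 3 indicate a seventh chord in root position.
In root position the bass is the root, so the root is A.
The chord tones are A, C#, E, G, giving A dominant seventh.

A dominant seventh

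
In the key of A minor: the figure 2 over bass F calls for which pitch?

Counting 1 letter step above F lands on G; in A minor, that letter is G.

G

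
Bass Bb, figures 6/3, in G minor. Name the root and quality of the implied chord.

G minor

The figures 6/3 indicate a triad in first inversion.
In first inversion the root lies a sixth above the bass: a sixth above Bb in G minor is G.
The chord tones are Bb, D, G, giving G minor.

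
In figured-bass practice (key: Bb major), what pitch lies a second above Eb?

F

Counting 1 letter step above Eb lands on F; in Bb major, that letter is F.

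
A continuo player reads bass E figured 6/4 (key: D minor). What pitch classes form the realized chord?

E, A, C

A fourth above E in this key is A.
A sixth above E in this key is C.
Together with the bass E, this spells A minor in second inversion.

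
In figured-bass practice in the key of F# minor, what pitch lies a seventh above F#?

E

Counting 6 letter steps above F# lands on E; in F# minor, that letter is E.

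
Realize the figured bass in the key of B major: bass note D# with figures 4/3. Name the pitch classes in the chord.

The written figures 4/3 are shorthand for 6/4/3: the 6 is implied.
A third above D# in this key is F#.
A fourth above D# in this key is G#.
A sixth above D# in this key is B.
Together with the bass D#, this spells G# minor seventh in second inversion.

D#, F#, G#, B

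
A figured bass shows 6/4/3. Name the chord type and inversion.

seventh chord, second inversion

Intervals of 6/4/3 above the bass form a seventh chord; the bass is the fifth, so this is second inversion.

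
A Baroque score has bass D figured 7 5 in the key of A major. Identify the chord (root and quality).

The figures 7 5 indicate a seventh chord in root position.
In root position the bass is the root, so the root is D.
The chord tones are D, F#, A, C#, giving D major seventh.

D major seventh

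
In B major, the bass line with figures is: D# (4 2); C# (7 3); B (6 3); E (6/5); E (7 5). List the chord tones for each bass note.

D#, E, G#, B | C#, E, G#, B | B, D#, G# | E, G#, B, C# | E, G#, B, D#

D# (6/4/2): D#, E, G#, B.
C# (7/5/3): C#, E, G#, B.
B (6/3): B, D#, G#.
E (6/5/3): E, G#, B, C#.
E (7/5/3): E, G#, B, D#.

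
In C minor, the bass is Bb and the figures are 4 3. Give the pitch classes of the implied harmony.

Bb, D, Eb, G

The written figures 4 3 are shorthand for 6/4/3: the 6 is implied.
A third above Bb in this key is D.
A fourth above Bb in this key is Eb.
A sixth above Bb in this key is G.
Together with the bass Bb, this spells Eb major seventh in second inversion.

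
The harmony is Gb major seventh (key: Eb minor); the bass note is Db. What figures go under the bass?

4/3

Db is the fifth of Gb major seventh, so the chord is in second inversion.
A seventh chord in second inversion is figured 6/4/3, conventionally abbreviated 4/3.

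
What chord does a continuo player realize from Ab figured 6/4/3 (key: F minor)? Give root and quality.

The figures 6/4/3 indicate a seventh chord in second inversion.
In second inversion the root lies a fourth above the bass: a fourth above Ab in F minor is Db.
The chord tones are Ab, C, Db, F, giving Db major seventh.

Db major seventh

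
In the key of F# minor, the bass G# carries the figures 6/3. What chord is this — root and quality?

The figures 6/3 indicate a triad in first inversion.
In first inversion the root lies a sixth above the bass: a sixth above G# in F# minor is E.
The chord tones are G#, B, E, giving E major.

E major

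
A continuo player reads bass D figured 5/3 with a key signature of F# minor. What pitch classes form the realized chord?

D, F#, A

A third above D in this key is F#.
A fifth above D in this key is A.
Together with the bass D, this spells D major in root position.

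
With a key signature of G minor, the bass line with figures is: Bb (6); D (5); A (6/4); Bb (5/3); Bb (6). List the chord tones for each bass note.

Bb (6/3): Bb, D, G.
D (5/3): D, F, A.
A (6/4): A, D, F.
Bb (5/3): Bb, D, F.
Bb (6/3): Bb, D, G.

Bb, D, G | D, F, A | A, D, F | Bb, D, F | Bb, D, G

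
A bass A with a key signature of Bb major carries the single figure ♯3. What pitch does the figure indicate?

Counting 2 letter steps above A lands on C; in Bb major, that letter is C.
The #3 figure raises it a semitone, giving C#.

C#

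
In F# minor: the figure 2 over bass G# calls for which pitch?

Counting 1 letter step above G# lands on A; in F# minor, that letter is A.

A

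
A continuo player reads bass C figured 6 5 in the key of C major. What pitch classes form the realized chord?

C, E, G, A

The written figures 6 5 are shorthand for 6/5/3: the 3 is implied.
A third above C in this key is E.
A fifth above C in this key is G.
A sixth above C in this key is A.
Together with the bass C, this spells A minor seventh in first inversion.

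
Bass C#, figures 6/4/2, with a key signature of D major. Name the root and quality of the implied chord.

D major seventh

The figures 6/4/2 indicate a seventh chord in third inversion.
In third inversion the root lies a second above the bass: a second above C# in D major is D.
The chord tones are C#, D, F#, A, giving D major seventh.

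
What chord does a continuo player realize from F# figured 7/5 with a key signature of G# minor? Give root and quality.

The figures 7/5 indicate a seventh chord in root position.
In root position the bass is the root, so the root is F#.
The chord tones are F#, A#, C#, E, giving F# dominant seventh.

F# dominant seventh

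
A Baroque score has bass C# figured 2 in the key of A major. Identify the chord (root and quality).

The figures 2 indicate a seventh chord in third inversion.
In third inversion the root lies a second above the bass: a second above C# in A major is D.
The chord tones are C#, D, F#, A, giving D major seventh.

D major seventh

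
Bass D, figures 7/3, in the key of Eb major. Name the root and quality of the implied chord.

D half-diminished seventh

The figures 7/3 indicate a seventh chord in root position.
In root position the bass is the root, so the root is D.
The chord tones are D, F, Ab, C, giving D half-diminished seventh.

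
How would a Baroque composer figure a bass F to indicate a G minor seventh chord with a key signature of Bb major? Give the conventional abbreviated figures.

F is the seventh of G minor seventh, so the chord is in third inversion.
A seventh chord in third inversion is figured 6/4/2, conventionally abbreviated 4/2.

4/2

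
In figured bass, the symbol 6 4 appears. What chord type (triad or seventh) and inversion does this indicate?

Intervals of 6/4 above the bass form a triad; the bass is the fifth, so this is second inversion.

triad, second inversion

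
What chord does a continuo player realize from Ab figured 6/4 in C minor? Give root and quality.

D diminished

The figures 6/4 indicate a triad in second inversion.
In second inversion the root lies a fourth above the bass: a fourth above Ab in C minor is D.
The chord tones are Ab, D, F, giving D diminished.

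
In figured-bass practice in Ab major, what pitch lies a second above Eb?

F

Counting 1 letter step above Eb lands on F; in Ab major, that letter is F.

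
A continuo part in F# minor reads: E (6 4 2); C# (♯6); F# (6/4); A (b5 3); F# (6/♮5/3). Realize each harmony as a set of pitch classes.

E (6/4/2): E, F#, A, C#.
C# (#6/3): C#, E, A#.
F# (6/4): F#, B, D.
A (b5/3): A, C#, Eb.
F# (6/♮5/3): F#, A, C, D.

E, F#, A, C# | C#, E, A# | F#, B, D | A, C#, Eb | F#, A, C, D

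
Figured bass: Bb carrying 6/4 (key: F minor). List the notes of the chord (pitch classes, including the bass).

A fourth above Bb in this key is Eb.
A sixth above Bb in this key is G.
Together with the bass Bb, this spells Eb major in second inversion.

Bb, Eb, G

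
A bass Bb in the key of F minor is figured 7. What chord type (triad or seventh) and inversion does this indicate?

7 is shorthand for 7/5/3.
Intervals of 7/5/3 above the bass form a seventh chord; the bass is the root, so this is root position.

seventh chord, root position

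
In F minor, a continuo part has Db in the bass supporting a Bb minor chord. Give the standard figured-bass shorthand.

6

Db is the third of Bb minor, so the chord is in first inversion.
A triad in first inversion is figured 6/3, conventionally abbreviated 6.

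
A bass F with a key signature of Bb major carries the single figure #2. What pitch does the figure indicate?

Counting 1 letter step above F lands on G; in Bb major, that letter is G.
The #2 figure raises it a semitone, giving G#.

G#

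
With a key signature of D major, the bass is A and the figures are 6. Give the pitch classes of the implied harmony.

A, C#, F#

The written figures 6 are shorthand for 6/3: the 3 is implied.
A third above A in this key is C#.
A sixth above A in this key is F#.
Together with the bass A, this spells F# minor in first inversion.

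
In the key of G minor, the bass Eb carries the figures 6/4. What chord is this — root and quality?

A diminished

The figures 6/4 indicate a triad in second inversion.
In second inversion the root lies a fourth above the bass: a fourth above Eb in G minor is A.
The chord tones are Eb, A, C, giving A diminished.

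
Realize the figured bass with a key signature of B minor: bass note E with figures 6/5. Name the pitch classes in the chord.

E, G, B, C#

The written figures 6/5 are shorthand for 6/5/3: the 3 is implied.
A third above E in this key is G.
A fifth above E in this key is B.
A sixth above E in this key is C#.
Together with the bass E, this spells C# half-diminished seventh in first inversion.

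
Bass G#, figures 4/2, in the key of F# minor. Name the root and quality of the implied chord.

The figures 4/2 indicate a seventh chord in third inversion.
In third inversion the root lies a second above the bass: a second above G# in F# minor is A.
The chord tones are G#, A, C#, E, giving A major seventh.

A major seventh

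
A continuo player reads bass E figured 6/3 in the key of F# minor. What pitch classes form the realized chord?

A third above E in this key is G#.
A sixth above E in this key is C#.
Together with the bass E, this spells C# minor in first inversion.

E, G#, C#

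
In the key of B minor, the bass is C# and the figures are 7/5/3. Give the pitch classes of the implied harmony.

C#, E, G, B

A third above C# in this key is E.
A fifth above C# in this key is G.
A seventh above C# in this key is B.
Together with the bass C#, this spells C# half-diminished seventh in root position.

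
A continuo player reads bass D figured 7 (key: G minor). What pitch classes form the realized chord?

The written figures 7 are shorthand for 7/5/3: the 5/3 are implied.
A third above D in this key is F.
A fifth above D in this key is A.
A seventh above D in this key is C.
Together with the bass D, this spells D minor seventh in root position.

D, F, A, C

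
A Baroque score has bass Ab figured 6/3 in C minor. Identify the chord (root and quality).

The figures 6/3 indicate a triad in first inversion.
In first inversion the root lies a sixth above the bass: a sixth above Ab in C minor is F.
The chord tones are Ab, C, F, giving F minor.

F minor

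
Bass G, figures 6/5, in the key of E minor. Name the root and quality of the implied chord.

E minor seventh

The figures 6/5 indicate a seventh chord in first inversion.
In first inversion the root lies a sixth above the bass: a sixth above G in E minor is E.
The chord tones are G, B, D, E, giving E minor seventh.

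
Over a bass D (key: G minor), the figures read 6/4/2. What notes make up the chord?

D, Eb, G, Bb

A second above D in this key is Eb.
A fourth above D in this key is G.
A sixth above D in this key is Bb.
Together with the bass D, this spells Eb major seventh in third inversion.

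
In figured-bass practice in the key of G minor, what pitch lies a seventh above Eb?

D

Counting 6 letter steps above Eb lands on D; in G minor, that letter is D.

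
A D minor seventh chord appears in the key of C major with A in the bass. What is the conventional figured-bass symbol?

4/3

A is the fifth of D minor seventh, so the chord is in second inversion.
A seventh chord in second inversion is figured 6/4/3, conventionally abbreviated 4/3.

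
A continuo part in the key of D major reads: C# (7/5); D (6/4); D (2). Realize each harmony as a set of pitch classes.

C#, E, G, B | D, G, B | D, E, G, B

C# (7/5/3): C#, E, G, B.
D (6/4): D, G, B.
D (6/4/2): D, E, G, B.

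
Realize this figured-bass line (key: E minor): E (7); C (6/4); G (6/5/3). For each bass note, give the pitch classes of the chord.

E, G, B, D | C, F#, A | G, B, D, E

E (7/5/3): E, G, B, D.
C (6/4): C, F#, A.
G (6/5/3): G, B, D, E.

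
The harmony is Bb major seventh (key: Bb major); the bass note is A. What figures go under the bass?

A is the seventh of Bb major seventh, so the chord is in third inversion.
A seventh chord in third inversion is figured 6/4/2, conventionally abbreviated 4/2.

4/2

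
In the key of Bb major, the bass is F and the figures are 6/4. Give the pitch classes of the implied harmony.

A fourth above F in this key is Bb.
A sixth above F in this key is D.
Together with the bass F, this spells Bb major in second inversion.

F, Bb, D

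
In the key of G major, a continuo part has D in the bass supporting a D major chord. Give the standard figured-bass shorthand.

D is the root of D major, so the chord is in root position.
A triad in root position is figured 5/3, conventionally abbreviated (no figures — root-position triad).

no figures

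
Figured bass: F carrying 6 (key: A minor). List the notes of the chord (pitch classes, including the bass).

The written figures 6 are shorthand for 6/3: the 3 is implied.
A third above F in this key is A.
A sixth above F in this key is D.
Together with the bass F, this spells D minor in first inversion.

F, A, D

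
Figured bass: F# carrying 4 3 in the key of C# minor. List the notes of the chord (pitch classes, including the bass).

F#, A, B, D#

The written figures 4 3 are shorthand for 6/4/3: the 6 is implied.
A third above F# in this key is A.
A fourth above F# in this key is B.
A sixth above F# in this key is D#.
Together with the bass F#, this spells B dominant seventh in second inversion.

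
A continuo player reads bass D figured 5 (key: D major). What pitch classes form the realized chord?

D, F#, A

The written figures 5 are shorthand for 5/3: the 3 is implied.
A third above D in this key is F#.
A fifth above D in this key is A.
Together with the bass D, this spells D major in root position.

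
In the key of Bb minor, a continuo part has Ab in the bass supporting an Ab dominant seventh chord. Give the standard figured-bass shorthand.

Ab is the root of Ab dominant seventh, so the chord is in root position.
A seventh chord in root position is figured 7/5/3, conventionally abbreviated 7.

7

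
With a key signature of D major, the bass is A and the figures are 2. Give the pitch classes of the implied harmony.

A, B, D, F#

The written figures 2 are shorthand for 6/4/2: the 6/4 are implied.
A second above A in this key is B.
A fourth above A in this key is D.
A sixth above A in this key is F#.
Together with the bass A, this spells B minor seventh in third inversion.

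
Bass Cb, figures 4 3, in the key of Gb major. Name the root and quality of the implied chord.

The figures 4 3 indicate a seventh chord in second inversion.
In second inversion the root lies a fourth above the bass: a fourth above Cb in Gb major is F.
The chord tones are Cb, Eb, F, Ab, giving F half-diminished seventh.

F half-diminished seventh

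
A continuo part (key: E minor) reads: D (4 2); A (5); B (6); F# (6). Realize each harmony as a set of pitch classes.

D, E, G, B | A, C, E | B, D, G | F#, A, D

D (6/4/2): D, E, G, B.
A (5/3): A, C, E.
B (6/3): B, D, G.
F# (6/3): F#, A, D.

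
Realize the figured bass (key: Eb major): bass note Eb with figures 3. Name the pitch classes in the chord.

Eb, G, Bb

The written figures 3 are shorthand for 5/3: the 5 is implied.
A third above Eb in this key is G.
A fifth above Eb in this key is Bb.
Together with the bass Eb, this spells Eb major in root position.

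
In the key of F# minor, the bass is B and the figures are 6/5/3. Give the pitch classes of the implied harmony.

B, D, F#, G#

A third above B in this key is D.
A fifth above B in this key is F#.
A sixth above B in this key is G#.
Together with the bass B, this spells G# half-diminished seventh in first inversion.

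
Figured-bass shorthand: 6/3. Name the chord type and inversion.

Intervals of 6/3 above the bass form a triad; the bass is the third, so this is first inversion.

triad, first inversion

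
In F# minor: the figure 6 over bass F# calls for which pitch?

Counting 5 letter steps above F# lands on D; in F# minor, that letter is D.

D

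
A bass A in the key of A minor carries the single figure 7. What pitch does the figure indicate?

G

Counting 6 letter steps above A lands on G; in A minor, that letter is G.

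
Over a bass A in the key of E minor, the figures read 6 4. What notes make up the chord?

A fourth above A in this key is D.
A sixth above A in this key is F#.
Together with the bass A, this spells D major in second inversion.

A, D, F#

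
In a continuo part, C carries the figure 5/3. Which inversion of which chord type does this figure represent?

triad, root position

Intervals of 5/3 above the bass form a triad; the bass is the root, so this is root position.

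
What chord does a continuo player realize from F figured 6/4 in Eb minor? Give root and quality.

The figures 6/4 indicate a triad in second inversion.
In second inversion the root lies a fourth above the bass: a fourth above F in Eb minor is Bb.
The chord tones are F, Bb, Db, giving Bb minor.

Bb minor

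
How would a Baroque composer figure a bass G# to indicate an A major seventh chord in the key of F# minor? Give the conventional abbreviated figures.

G# is the seventh of A major seventh, so the chord is in third inversion.
A seventh chord in third inversion is figured 6/4/2, conventionally abbreviated 4/2.

4/2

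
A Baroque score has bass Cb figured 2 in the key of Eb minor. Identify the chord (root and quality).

Db dominant seventh

The figures 2 indicate a seventh chord in third inversion.
In third inversion the root lies a second above the bass: a second above Cb in Eb minor is Db.
The chord tones are Cb, Db, F, Ab, giving Db dominant seventh.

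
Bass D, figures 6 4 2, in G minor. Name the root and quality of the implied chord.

The figures 6 4 2 indicate a seventh chord in third inversion.
In third inversion the root lies a second above the bass: a second above D in G minor is Eb.
The chord tones are D, Eb, G, Bb, giving Eb major seventh.

Eb major seventh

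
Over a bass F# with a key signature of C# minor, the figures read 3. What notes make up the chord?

The written figures 3 are shorthand for 5/3: the 5 is implied.
A third above F# in this key is A.
A fifth above F# in this key is C#.
Together with the bass F#, this spells F# minor in root position.

F#, A, C#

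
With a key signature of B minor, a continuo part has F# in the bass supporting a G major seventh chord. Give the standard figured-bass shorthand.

4/2

F# is the seventh of G major seventh, so the chord is in third inversion.
A seventh chord in third inversion is figured 6/4/2, conventionally abbreviated 4/2.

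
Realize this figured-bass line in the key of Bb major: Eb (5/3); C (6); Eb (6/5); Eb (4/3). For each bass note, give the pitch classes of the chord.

Eb (5/3): Eb, G, Bb.
C (6/3): C, Eb, A.
Eb (6/5/3): Eb, G, Bb, C.
Eb (6/4/3): Eb, G, A, C.

Eb, G, Bb | C, Eb, A | Eb, G, Bb, C | Eb, G, A, C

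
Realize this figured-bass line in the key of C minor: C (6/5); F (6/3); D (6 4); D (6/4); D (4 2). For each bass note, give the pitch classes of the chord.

C (6/5/3): C, Eb, G, Ab.
F (6/3): F, Ab, D.
D (6/4): D, G, Bb.
D (6/4): D, G, Bb.
D (6/4/2): D, Eb, G, Bb.

C, Eb, G, Ab | F, Ab, D | D, G, Bb | D, G, Bb | D, Eb, G, Bb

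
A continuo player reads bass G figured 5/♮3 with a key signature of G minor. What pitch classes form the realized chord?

G, B, D

A third above G in this key is Bb, made natural (B) by the ♮ figure.
A fifth above G in this key is D.
Together with the bass G, this spells G major in root position.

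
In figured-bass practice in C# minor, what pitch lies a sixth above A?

F#

Counting 5 letter steps above A lands on F; in C# minor, that letter is F#.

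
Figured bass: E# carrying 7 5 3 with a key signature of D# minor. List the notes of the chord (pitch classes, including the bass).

E#, G#, B, D#

A third above E# in this key is G#.
A fifth above E# in this key is B.
A seventh above E# in this key is D#.
Together with the bass E#, this spells E# half-diminished seventh in root position.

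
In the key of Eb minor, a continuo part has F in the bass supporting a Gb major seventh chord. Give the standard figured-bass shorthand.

4/2

F is the seventh of Gb major seventh, so the chord is in third inversion.
A seventh chord in third inversion is figured 6/4/2, conventionally abbreviated 4/2.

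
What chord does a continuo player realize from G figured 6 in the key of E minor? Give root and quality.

E minor

The figures 6 indicate a triad in first inversion.
In first inversion the root lies a sixth above the bass: a sixth above G in E minor is E.
The chord tones are G, B, E, giving E minor.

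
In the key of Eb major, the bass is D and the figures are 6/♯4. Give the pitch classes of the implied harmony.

A fourth above D in this key is G, raised to G# by the sharp.
A sixth above D in this key is Bb.

D, G#, Bb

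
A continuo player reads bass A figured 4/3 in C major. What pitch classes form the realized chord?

The written figures 4/3 are shorthand for 6/4/3: the 6 is implied.
A third above A in this key is C.
A fourth above A in this key is D.
A sixth above A in this key is F.
Together with the bass A, this spells D minor seventh in second inversion.

A, C, D, F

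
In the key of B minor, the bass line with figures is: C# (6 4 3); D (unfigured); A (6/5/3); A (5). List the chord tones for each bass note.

C#, E, F#, A | D, F#, A | A, C#, E, F# | A, C#, E

C# (6/4/3): C#, E, F#, A.
D (5/3): D, F#, A.
A (6/5/3): A, C#, E, F#.
A (5/3): A, C#, E.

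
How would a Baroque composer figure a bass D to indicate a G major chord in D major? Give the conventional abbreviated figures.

6/4

D is the fifth of G major, so the chord is in second inversion.
A triad in second inversion is figured 6/4, conventionally abbreviated 6/4.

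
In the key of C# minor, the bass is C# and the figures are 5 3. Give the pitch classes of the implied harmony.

C#, E, G#

A third above C# in this key is E.
A fifth above C# in this key is G#.
Together with the bass C#, this spells C# minor in root position.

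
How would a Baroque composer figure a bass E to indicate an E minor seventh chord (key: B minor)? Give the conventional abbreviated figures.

E is the root of E minor seventh, so the chord is in root position.
A seventh chord in root position is figured 7/5/3, conventionally abbreviated 7.

7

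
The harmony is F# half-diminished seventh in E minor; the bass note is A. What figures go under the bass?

A is the third of F# half-diminished seventh, so the chord is in first inversion.
A seventh chord in first inversion is figured 6/5/3, conventionally abbreviated 6/5.

6/5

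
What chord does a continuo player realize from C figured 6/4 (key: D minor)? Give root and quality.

The figures 6/4 indicate a triad in second inversion.
In second inversion the root lies a fourth above the bass: a fourth above C in D minor is F.
The chord tones are C, F, A, giving F major.

F major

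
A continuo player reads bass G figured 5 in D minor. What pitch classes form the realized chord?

G, Bb, D

The written figures 5 are shorthand for 5/3: the 3 is implied.
A third above G in this key is Bb.
A fifth above G in this key is D.
Together with the bass G, this spells G minor in root position.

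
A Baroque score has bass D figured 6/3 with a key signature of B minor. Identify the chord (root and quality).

B minor

The figures 6/3 indicate a triad in first inversion.
In first inversion the root lies a sixth above the bass: a sixth above D in B minor is B.
The chord tones are D, F#, B, giving B minor.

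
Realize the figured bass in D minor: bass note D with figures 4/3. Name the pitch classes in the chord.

D, F, G, Bb

The written figures 4/3 are shorthand for 6/4/3: the 6 is implied.
A third above D in this key is F.
A fourth above D in this key is G.
A sixth above D in this key is Bb.
Together with the bass D, this spells G minor seventh in second inversion.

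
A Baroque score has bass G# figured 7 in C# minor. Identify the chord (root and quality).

The figures 7 indicate a seventh chord in root position.
In root position the bass is the root, so the root is G#.
The chord tones are G#, B, D#, F#, giving G# minor seventh.

G# minor seventh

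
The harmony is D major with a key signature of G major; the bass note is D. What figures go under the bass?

no figures

D is the root of D major, so the chord is in root position.
A triad in root position is figured 5/3, conventionally abbreviated (no figures — root-position triad).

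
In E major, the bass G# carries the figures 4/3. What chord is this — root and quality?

The figures 4/3 indicate a seventh chord in second inversion.
In second inversion the root lies a fourth above the bass: a fourth above G# in E major is C#.
The chord tones are G#, B, C#, E, giving C# minor seventh.

C# minor seventh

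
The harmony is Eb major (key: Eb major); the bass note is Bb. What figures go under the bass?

6/4

Bb is the fifth of Eb major, so the chord is in second inversion.
A triad in second inversion is figured 6/4, conventionally abbreviated 6/4.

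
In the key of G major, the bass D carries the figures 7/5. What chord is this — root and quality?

The figures 7/5 indicate a seventh chord in root position.
In root position the bass is the root, so the root is D.
The chord tones are D, F#, A, C, giving D dominant seventh.

D dominant seventh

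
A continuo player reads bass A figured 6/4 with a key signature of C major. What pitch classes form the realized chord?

A, D, F

A fourth above A in this key is D.
A sixth above A in this key is F.
Together with the bass A, this spells D minor in second inversion.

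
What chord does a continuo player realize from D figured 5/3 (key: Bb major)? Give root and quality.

D minor

The figures 5/3 indicate a triad in root position.
In root position the bass is the root, so the root is D.
The chord tones are D, F, A, giving D minor.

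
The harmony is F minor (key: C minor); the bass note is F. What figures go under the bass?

F is the root of F minor, so the chord is in root position.
A triad in root position is figured 5/3, conventionally abbreviated (no figures — root-position triad).

no figures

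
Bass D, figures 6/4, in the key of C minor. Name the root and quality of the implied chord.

The figures 6/4 indicate a triad in second inversion.
In second inversion the root lies a fourth above the bass: a fourth above D in C minor is G.
The chord tones are D, G, Bb, giving G minor.

G minor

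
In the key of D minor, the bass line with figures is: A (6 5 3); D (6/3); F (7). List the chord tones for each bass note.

A (6/5/3): A, C, E, F.
D (6/3): D, F, Bb.
F (7/5/3): F, A, C, E.

A, C, E, F | D, F, Bb | F, A, C, E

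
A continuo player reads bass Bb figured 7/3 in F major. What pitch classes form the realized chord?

The written figures 7/3 are shorthand for 7/5/3: the 5 is implied.
A third above Bb in this key is D.
A fifth above Bb in this key is F.
A seventh above Bb in this key is A.
Together with the bass Bb, this spells Bb major seventh in root position.

Bb, D, F, A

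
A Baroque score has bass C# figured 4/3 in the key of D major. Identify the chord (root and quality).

F# minor seventh

The figures 4/3 indicate a seventh chord in second inversion.
In second inversion the root lies a fourth above the bass: a fourth above C# in D major is F#.
The chord tones are C#, E, F#, A, giving F# minor seventh.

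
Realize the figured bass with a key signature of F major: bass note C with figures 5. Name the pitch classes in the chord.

C, E, G

The written figures 5 are shorthand for 5/3: the 3 is implied.
A third above C in this key is E.
A fifth above C in this key is G.
Together with the bass C, this spells C major in root position.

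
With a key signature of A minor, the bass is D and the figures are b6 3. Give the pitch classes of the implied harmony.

D, F, Bb

A third above D in this key is F.
A sixth above D in this key is B, lowered to Bb by the flat.
Together with the bass D, this spells Bb major in first inversion.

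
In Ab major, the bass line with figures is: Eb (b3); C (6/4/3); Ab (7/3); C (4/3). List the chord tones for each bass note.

Eb, Gb, Bb | C, Eb, F, Ab | Ab, C, Eb, G | C, Eb, F, Ab

Eb (5/b3): Eb, Gb, Bb.
C (6/4/3): C, Eb, F, Ab.
Ab (7/5/3): Ab, C, Eb, G.
C (6/4/3): C, Eb, F, Ab.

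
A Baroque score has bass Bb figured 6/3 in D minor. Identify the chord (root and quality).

G minor

The figures 6/3 indicate a triad in first inversion.
In first inversion the root lies a sixth above the bass: a sixth above Bb in D minor is G.
The chord tones are Bb, D, G, giving G minor.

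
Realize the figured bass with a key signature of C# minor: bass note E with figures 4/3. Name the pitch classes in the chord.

The written figures 4/3 are shorthand for 6/4/3: the 6 is implied.
A third above E in this key is G#.
A fourth above E in this key is A.
A sixth above E in this key is C#.
Together with the bass E, this spells A major seventh in second inversion.

E, G#, A, C#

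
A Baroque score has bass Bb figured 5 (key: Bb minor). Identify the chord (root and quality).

The figures 5 indicate a triad in root position.
In root position the bass is the root, so the root is Bb.
The chord tones are Bb, Db, F, giving Bb minor.

Bb minor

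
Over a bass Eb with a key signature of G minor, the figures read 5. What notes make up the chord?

The written figures 5 are shorthand for 5/3: the 3 is implied.
A third above Eb in this key is G.
A fifth above Eb in this key is Bb.
Together with the bass Eb, this spells Eb major in root position.

Eb, G, Bb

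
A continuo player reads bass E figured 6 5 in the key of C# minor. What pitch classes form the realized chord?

E, G#, B, C#

The written figures 6 5 are shorthand for 6/5/3: the 3 is implied.
A third above E in this key is G#.
A fifth above E in this key is B.
A sixth above E in this key is C#.
Together with the bass E, this spells C# minor seventh in first inversion.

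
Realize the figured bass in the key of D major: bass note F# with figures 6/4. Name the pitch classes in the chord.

A fourth above F# in this key is B.
A sixth above F# in this key is D.
Together with the bass F#, this spells B minor in second inversion.

F#, B, D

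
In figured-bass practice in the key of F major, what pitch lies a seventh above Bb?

A

Counting 6 letter steps above Bb lands on A; in F major, that letter is A.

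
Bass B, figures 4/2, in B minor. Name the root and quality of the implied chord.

C# half-diminished seventh

The figures 4/2 indicate a seventh chord in third inversion.
In third inversion the root lies a second above the bass: a second above B in B minor is C#.
The chord tones are B, C#, E, G, giving C# half-diminished seventh.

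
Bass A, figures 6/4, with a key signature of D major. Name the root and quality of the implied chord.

D major

The figures 6/4 indicate a triad in second inversion.
In second inversion the root lies a fourth above the bass: a fourth above A in D major is D.
The chord tones are A, D, F#, giving D major.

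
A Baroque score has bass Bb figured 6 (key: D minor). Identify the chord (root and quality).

The figures 6 indicate a triad in first inversion.
In first inversion the root lies a sixth above the bass: a sixth above Bb in D minor is G.
The chord tones are Bb, D, G, giving G minor.

G minor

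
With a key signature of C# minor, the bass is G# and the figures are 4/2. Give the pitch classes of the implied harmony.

The written figures 4/2 are shorthand for 6/4/2: the 6 is implied.
A second above G# in this key is A.
A fourth above G# in this key is C#.
A sixth above G# in this key is E.
Together with the bass G#, this spells A major seventh in third inversion.

G#, A, C#, E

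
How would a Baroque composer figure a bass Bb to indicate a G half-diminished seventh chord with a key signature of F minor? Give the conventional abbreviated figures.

6/5

Bb is the third of G half-diminished seventh, so the chord is in first inversion.
A seventh chord in first inversion is figured 6/5/3, conventionally abbreviated 6/5.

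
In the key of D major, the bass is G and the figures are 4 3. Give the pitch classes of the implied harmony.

The written figures 4 3 are shorthand for 6/4/3: the 6 is implied.
A third above G in this key is B.
A fourth above G in this key is C#.
A sixth above G in this key is E.
Together with the bass G, this spells C# half-diminished seventh in second inversion.

G, B, C#, E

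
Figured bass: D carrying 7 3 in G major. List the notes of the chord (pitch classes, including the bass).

The written figures 7 3 are shorthand for 7/5/3: the 5 is implied.
A third above D in this key is F#.
A fifth above D in this key is A.
A seventh above D in this key is C.
Together with the bass D, this spells D dominant seventh in root position.

D, F#, A, C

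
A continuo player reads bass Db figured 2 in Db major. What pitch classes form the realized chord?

Db, Eb, Gb, Bb

The written figures 2 are shorthand for 6/4/2: the 6/4 are implied.
A second above Db in this key is Eb.
A fourth above Db in this key is Gb.
A sixth above Db in this key is Bb.
Together with the bass Db, this spells Eb minor seventh in third inversion.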